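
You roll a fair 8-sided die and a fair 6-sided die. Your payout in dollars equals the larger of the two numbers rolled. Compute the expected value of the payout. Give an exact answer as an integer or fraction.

251/48 dollars

Distribution of the larger of the two numbers rolled: 1 w.p. 1/48, 2 w.p. 1/16, 3 w.p. 5/48, 4 w.p. 7/48, 5 w.p. 3/16, 6 w.p. 11/48, …
E[payout] = (1/48)·1 + (1/16)·2 + (5/48)·3 + (7/48)·4 + (3/16)·5 + (11/48)·6 + (1/8)·7 + (1/8)·8 = 251/48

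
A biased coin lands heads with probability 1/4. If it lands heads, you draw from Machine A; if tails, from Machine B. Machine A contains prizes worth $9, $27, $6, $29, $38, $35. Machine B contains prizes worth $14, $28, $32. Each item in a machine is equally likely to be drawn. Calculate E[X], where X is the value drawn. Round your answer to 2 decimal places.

E[X | Machine A] = (9 + 27 + 6 + 29 + 38 + 35)/6 = 24
E[X | Machine B] = (14 + 28 + 32)/3 = 74/3
E[X] = (1/4)·24 + (3/4)·74/3 = 49/2 ≈ 24.50

$24.50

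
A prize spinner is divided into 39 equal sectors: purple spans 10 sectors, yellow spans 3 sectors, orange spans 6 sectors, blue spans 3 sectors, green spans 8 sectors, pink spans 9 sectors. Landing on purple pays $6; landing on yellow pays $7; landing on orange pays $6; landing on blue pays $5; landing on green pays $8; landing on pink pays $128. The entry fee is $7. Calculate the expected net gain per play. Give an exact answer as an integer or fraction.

E[payout] = (10/39)·6 + (3/39)·7 + (6/39)·6 + (3/39)·5 + (8/39)·8 + (9/39)·128 = 1348/39
Expected profit = 1348/39 − 7 = 1075/39

1075/39 dollars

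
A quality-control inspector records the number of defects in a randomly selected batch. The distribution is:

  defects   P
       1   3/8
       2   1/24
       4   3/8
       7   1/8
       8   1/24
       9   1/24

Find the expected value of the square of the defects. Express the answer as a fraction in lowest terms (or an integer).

E[X²] = (3/8)·1 + (1/24)·4 + (3/8)·16 + (1/8)·49 + (1/24)·64 + (1/24)·81
     = 449/24

449/24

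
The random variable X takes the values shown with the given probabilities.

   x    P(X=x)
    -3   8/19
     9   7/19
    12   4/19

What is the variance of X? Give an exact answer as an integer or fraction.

15516/361

E[X] = (8/19)·(-3) + (7/19)·9 + (4/19)·12 = 87/19
E[X²] = (8/19)·9 + (7/19)·81 + (4/19)·144 = 1215/19
Var(X) = 1215/19 − (87/19)² = 15516/361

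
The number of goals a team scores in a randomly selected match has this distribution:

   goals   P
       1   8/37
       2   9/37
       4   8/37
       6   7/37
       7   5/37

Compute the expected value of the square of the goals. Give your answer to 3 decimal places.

18.081

E[X²] = (8/37)·1 + (9/37)·4 + (8/37)·16 + (7/37)·36 + (5/37)·49
     = 669/37 ≈ 18.081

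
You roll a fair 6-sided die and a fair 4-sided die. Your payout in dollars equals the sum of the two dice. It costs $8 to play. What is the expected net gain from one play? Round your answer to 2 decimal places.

Distribution of the sum of the two dice: 2 w.p. 1/24, 3 w.p. 1/12, 4 w.p. 1/8, 5 w.p. 1/6, 6 w.p. 1/6, 7 w.p. 1/6, …
E[payout] = (1/24)·2 + (1/12)·3 + (1/8)·4 + (1/6)·5 + (1/6)·6 + (1/6)·7 + (1/8)·8 + (1/12)·9 + (1/24)·10 = 6
Expected profit = 6 − 8 = -2 ≈ -$2.00

-$2.00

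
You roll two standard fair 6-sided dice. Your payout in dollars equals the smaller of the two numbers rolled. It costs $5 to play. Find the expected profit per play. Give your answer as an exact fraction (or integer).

Distribution of the smaller of the two numbers rolled: 1 w.p. 11/36, 2 w.p. 1/4, 3 w.p. 7/36, 4 w.p. 5/36, 5 w.p. 1/12, 6 w.p. 1/36
E[payout] = (11/36)·1 + (1/4)·2 + (7/36)·3 + (5/36)·4 + (1/12)·5 + (1/36)·6 = 91/36
Expected profit = 91/36 − 5 = -89/36

-89/36 dollars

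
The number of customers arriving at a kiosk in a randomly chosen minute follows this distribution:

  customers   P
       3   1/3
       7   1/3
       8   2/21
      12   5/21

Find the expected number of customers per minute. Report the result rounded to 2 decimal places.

6.95

E[X] = (1/3)·3 + (1/3)·7 + (2/21)·8 + (5/21)·12
     = 146/21 ≈ 6.95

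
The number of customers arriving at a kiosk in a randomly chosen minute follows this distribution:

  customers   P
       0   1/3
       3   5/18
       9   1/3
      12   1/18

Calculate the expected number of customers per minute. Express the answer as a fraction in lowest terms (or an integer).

E[X] = (1/3)·0 + (5/18)·3 + (1/3)·9 + (1/18)·12
     = 9/2

9/2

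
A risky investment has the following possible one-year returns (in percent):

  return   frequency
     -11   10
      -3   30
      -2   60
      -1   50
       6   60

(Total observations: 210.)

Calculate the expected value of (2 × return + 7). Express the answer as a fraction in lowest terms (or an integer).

Total = 210, so P(return=-11) = 10/210, etc.
E[2x+7] = (1/21)·(-15) + (1/7)·1 + (2/7)·3 + (5/21)·5 + (2/7)·19
     = 145/21

145/21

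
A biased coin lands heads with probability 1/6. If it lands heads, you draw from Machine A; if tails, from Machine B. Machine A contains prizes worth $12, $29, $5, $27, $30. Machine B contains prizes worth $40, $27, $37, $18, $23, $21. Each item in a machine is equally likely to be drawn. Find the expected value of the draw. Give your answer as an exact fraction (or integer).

E[X | Machine A] = (12 + 29 + 5 + 27 + 30)/5 = 103/5
E[X | Machine B] = (40 + 27 + 37 + 18 + 23 + 21)/6 = 83/3
E[X] = (1/6)·103/5 + (5/6)·83/3 = 1192/45

1192/45 dollars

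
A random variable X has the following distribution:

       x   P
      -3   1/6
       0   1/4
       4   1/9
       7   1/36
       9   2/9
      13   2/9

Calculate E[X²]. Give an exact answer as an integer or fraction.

E[X²] = (1/6)·9 + (1/4)·0 + (1/9)·16 + (1/36)·49 + (2/9)·81 + (2/9)·169
     = 2167/36

2167/36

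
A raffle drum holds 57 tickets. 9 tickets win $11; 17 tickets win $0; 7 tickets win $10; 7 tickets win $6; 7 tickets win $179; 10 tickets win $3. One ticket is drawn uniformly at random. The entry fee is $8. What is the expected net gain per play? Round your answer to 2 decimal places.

$18.21

E[payout] = (9/57)·11 + (17/57)·0 + (7/57)·10 + (7/57)·6 + (7/57)·179 + (10/57)·3 = 498/19
Expected profit = 498/19 − 8 = 346/19 ≈ $18.21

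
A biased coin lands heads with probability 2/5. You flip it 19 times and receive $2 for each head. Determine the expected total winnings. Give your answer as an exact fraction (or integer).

E[#heads] = 19·2/5 = 38/5 (linearity over flips).
E[winnings] = 2·38/5 = 76/5.

76/5 dollars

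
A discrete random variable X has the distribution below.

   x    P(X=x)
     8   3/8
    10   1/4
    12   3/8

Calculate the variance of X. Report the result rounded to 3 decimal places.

3.000

E[X] = (3/8)·8 + (1/4)·10 + (3/8)·12 = 10
E[X²] = (3/8)·64 + (1/4)·100 + (3/8)·144 = 103
Var(X) = 103 − (10)² = 3 ≈ 3.000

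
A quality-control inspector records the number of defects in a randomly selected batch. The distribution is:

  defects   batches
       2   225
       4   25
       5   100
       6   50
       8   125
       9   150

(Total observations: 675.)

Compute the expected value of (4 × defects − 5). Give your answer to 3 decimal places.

Total = 675, so P(defects=2) = 225/675, etc.
E[4x-5] = (1/3)·3 + (1/27)·11 + (4/27)·15 + (2/27)·19 + (5/27)·27 + (2/9)·31
     = 457/27 ≈ 16.926

16.926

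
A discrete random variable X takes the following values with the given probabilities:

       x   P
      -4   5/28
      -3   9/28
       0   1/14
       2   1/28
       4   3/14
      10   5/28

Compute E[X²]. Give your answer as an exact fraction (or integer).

761/28

E[X²] = (5/28)·16 + (9/28)·9 + (1/14)·0 + (1/28)·4 + (3/14)·16 + (5/28)·100
     = 761/28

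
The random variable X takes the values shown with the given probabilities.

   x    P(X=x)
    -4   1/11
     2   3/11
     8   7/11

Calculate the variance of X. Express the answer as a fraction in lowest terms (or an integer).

E[X] = (1/11)·(-4) + (3/11)·2 + (7/11)·8 = 58/11
E[X²] = (1/11)·16 + (3/11)·4 + (7/11)·64 = 476/11
Var(X) = 476/11 − (58/11)² = 1872/121

1872/121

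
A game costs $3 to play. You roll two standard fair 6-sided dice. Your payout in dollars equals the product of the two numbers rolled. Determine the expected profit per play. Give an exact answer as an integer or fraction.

37/4 dollars

Distribution of the product of the two numbers rolled: 1 w.p. 1/36, 2 w.p. 1/18, 3 w.p. 1/18, 4 w.p. 1/12, 5 w.p. 1/18, 6 w.p. 1/9, …
E[payout] = (1/36)·1 + (1/18)·2 + (1/18)·3 + (1/12)·4 + (1/18)·5 + (1/9)·6 + (1/18)·8 + (1/36)·9 + (1/18)·10 + (1/9)·12 + (1/18)·15 + (1/36)·16 + (1/18)·18 + (1/18)·20 + (1/18)·24 + (1/36)·25 + (1/18)·30 + (1/36)·36 = 49/4
Expected profit = 49/4 − 3 = 37/4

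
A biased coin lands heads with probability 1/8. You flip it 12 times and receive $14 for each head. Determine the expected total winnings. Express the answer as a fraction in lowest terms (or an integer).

$21

E[#heads] = 12·1/8 = 3/2 (linearity over flips).
E[winnings] = 14·3/2 = 21.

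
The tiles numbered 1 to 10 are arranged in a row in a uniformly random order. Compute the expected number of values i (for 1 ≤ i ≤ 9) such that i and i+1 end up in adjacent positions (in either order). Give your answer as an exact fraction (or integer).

For each i ∈ {1,…,9}, let Xᵢ = 1 if i and i+1 are adjacent. P(Xᵢ=1) = 2·(10−1)!/10! = 2/10.
By linearity, E[ΣXᵢ] = (9)·(2/10) = 9/5.

9/5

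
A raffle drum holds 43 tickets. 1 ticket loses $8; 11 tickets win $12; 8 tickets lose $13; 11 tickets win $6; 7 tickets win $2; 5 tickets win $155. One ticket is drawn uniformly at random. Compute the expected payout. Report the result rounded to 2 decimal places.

E[payout] = (1/43)·(-8) + (11/43)·12 + (8/43)·(-13) + (11/43)·6 + (7/43)·2 + (5/43)·155 = 875/43
≈ $20.35

$20.35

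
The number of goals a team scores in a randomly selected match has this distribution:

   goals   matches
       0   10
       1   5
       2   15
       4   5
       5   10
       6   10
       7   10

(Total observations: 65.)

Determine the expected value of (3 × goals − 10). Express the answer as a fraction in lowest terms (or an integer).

Total = 65, so P(goals=0) = 10/65, etc.
E[3x-10] = (2/13)·(-10) + (1/13)·(-7) + (3/13)·(-4) + (1/13)·2 + (2/13)·5 + (2/13)·8 + (2/13)·11
     = 11/13

11/13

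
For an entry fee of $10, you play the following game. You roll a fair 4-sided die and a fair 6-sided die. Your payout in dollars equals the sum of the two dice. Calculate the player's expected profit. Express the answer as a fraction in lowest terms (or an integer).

Distribution of the sum of the two dice: 2 w.p. 1/24, 3 w.p. 1/12, 4 w.p. 1/8, 5 w.p. 1/6, 6 w.p. 1/6, 7 w.p. 1/6, …
E[payout] = (1/24)·2 + (1/12)·3 + (1/8)·4 + (1/6)·5 + (1/6)·6 + (1/6)·7 + (1/8)·8 + (1/12)·9 + (1/24)·10 = 6
Expected profit = 6 − 10 = -4

-$4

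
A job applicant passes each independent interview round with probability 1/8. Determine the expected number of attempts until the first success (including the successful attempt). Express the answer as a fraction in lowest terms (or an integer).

8

For a geometric distribution, E[trials] = 1/p = 1/(1/8) = 8.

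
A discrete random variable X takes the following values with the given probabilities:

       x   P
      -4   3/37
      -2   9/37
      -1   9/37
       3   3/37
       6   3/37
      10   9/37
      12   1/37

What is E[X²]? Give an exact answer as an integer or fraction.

1272/37

E[X²] = (3/37)·16 + (9/37)·4 + (9/37)·1 + (3/37)·9 + (3/37)·36 + (9/37)·100 + (1/37)·144
     = 1272/37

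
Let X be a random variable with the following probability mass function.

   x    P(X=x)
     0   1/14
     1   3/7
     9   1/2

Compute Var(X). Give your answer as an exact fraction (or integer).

E[X] = (1/14)·0 + (3/7)·1 + (1/2)·9 = 69/14
E[X²] = (1/14)·0 + (3/7)·1 + (1/2)·81 = 573/14
Var(X) = 573/14 − (69/14)² = 3261/196

3261/196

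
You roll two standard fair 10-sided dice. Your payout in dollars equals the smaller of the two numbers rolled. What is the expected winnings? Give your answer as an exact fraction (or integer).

Distribution of the smaller of the two numbers rolled: 1 w.p. 19/100, 2 w.p. 17/100, 3 w.p. 3/20, 4 w.p. 13/100, 5 w.p. 11/100, 6 w.p. 9/100, …
E[payout] = (19/100)·1 + (17/100)·2 + (3/20)·3 + (13/100)·4 + (11/100)·5 + (9/100)·6 + (7/100)·7 + (1/20)·8 + (3/100)·9 + (1/100)·10 = 77/20

77/20 dollars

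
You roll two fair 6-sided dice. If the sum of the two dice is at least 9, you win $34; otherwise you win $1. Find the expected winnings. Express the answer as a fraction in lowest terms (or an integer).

61/6 dollars

E[payout] = (13/18)·1 + (5/18)·34 = 61/6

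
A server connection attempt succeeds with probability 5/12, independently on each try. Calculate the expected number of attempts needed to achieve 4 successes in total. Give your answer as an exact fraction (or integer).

By linearity (sum of 4 independent geometric waits), E[trials] = 4/p = 4/(5/12) = 48/5.

48/5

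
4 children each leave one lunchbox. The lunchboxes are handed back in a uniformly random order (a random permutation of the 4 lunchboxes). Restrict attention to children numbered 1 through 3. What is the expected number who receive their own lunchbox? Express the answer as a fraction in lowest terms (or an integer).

Let Xᵢ = 1 if person i gets their own lunchbox. For each i, P(Xᵢ=1) = 1/4.
By linearity of expectation, E[X₁+…+X_3] = 3·(1/4) = 3/4.

3/4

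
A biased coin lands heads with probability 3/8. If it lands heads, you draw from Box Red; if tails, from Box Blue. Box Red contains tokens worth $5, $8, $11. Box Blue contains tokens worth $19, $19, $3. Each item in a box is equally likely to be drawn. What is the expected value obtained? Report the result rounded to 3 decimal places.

$11.542

E[X | Box Red] = (5 + 8 + 11)/3 = 8
E[X | Box Blue] = (19 + 19 + 3)/3 = 41/3
E[X] = (3/8)·8 + (5/8)·41/3 = 277/24 ≈ 11.542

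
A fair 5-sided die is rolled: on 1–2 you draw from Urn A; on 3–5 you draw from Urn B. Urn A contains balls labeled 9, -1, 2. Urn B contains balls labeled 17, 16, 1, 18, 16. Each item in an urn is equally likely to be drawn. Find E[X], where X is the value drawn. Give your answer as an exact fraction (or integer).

712/75

E[X | Urn A] = (9 − 1 + 2)/3 = 10/3
E[X | Urn B] = (17 + 16 + 1 + 18 + 16)/5 = 68/5
E[X] = (2/5)·10/3 + (3/5)·68/5 = 712/75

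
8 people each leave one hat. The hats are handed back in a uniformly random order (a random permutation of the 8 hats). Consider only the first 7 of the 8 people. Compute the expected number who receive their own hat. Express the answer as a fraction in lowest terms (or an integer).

7/8

Let Xᵢ = 1 if person i gets their own hat. For each i, P(Xᵢ=1) = 1/8.
By linearity of expectation, E[X₁+…+X_7] = 7·(1/8) = 7/8.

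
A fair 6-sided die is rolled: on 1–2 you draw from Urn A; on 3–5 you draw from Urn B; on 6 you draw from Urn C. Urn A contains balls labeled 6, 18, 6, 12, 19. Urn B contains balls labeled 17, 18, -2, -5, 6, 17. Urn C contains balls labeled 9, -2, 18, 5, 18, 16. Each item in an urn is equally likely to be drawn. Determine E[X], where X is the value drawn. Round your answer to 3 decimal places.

10.094

E[X | Urn A] = (6 + 18 + 6 + 12 + 19)/5 = 61/5
E[X | Urn B] = (17 + 18 − 2 − 5 + 6 + 17)/6 = 17/2
E[X | Urn C] = (9 − 2 + 18 + 5 + 18 + 16)/6 = 32/3
E[X] = (1/3)·61/5 + (1/2)·17/2 + (1/6)·32/3 = 1817/180 ≈ 10.094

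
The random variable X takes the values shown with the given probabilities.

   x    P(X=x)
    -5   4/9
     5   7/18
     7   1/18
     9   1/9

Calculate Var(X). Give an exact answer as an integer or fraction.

2537/81

E[X] = (4/9)·(-5) + (7/18)·5 + (1/18)·7 + (1/9)·9 = 10/9
E[X²] = (4/9)·25 + (7/18)·25 + (1/18)·49 + (1/9)·81 = 293/9
Var(X) = 293/9 − (10/9)² = 2537/81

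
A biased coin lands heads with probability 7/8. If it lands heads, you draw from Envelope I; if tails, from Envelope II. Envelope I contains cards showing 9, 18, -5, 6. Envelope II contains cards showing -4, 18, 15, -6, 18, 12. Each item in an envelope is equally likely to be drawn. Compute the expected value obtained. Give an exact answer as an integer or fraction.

347/48

E[X | Envelope I] = (9 + 18 − 5 + 6)/4 = 7
E[X | Envelope II] = (-4 + 18 + 15 − 6 + 18 + 12)/6 = 53/6
E[X] = (7/8)·7 + (1/8)·53/6 = 347/48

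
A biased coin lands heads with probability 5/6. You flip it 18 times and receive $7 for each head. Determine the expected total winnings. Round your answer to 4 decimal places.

$105.0000

E[#heads] = 18·5/6 = 15 (linearity over flips).
E[winnings] = 7·15 = 105.
≈ 105.0000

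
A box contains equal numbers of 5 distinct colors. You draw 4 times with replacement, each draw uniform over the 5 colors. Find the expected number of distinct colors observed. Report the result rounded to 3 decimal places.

2.952

Let Xⱼ=1 if type j appears at least once. P(Xⱼ=1) = 1 − ((5−1)/5)^4 = 369/625.
E[#distinct] = 5·369/625 = 369/125.
≈ 2.952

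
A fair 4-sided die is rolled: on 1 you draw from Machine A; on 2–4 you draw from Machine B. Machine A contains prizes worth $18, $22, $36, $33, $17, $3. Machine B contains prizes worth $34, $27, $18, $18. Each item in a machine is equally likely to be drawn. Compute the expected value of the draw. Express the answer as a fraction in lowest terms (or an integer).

E[X | Machine A] = (18 + 22 + 36 + 33 + 17 + 3)/6 = 43/2
E[X | Machine B] = (34 + 27 + 18 + 18)/4 = 97/4
E[X] = (1/4)·43/2 + (3/4)·97/4 = 377/16

377/16 dollars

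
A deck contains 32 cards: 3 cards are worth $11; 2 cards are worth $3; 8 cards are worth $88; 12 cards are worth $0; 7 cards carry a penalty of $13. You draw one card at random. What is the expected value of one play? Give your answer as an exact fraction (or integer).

163/8 dollars

E[payout] = (3/32)·11 + (2/32)·3 + (8/32)·88 + (12/32)·0 + (7/32)·(-13) = 163/8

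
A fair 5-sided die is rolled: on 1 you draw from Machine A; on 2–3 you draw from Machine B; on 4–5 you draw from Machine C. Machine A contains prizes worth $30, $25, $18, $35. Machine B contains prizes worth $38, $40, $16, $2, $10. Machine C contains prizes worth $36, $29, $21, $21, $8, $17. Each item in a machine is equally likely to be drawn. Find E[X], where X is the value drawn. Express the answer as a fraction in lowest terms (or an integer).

567/25 dollars

E[X | Machine A] = (30 + 25 + 18 + 35)/4 = 27
E[X | Machine B] = (38 + 40 + 16 + 2 + 10)/5 = 106/5
E[X | Machine C] = (36 + 29 + 21 + 21 + 8 + 17)/6 = 22
E[X] = (1/5)·27 + (2/5)·106/5 + (2/5)·22 = 567/25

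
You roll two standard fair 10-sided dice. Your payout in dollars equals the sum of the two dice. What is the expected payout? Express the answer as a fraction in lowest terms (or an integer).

Distribution of the sum of the two dice: 2 w.p. 1/100, 3 w.p. 1/50, 4 w.p. 3/100, 5 w.p. 1/25, 6 w.p. 1/20, 7 w.p. 3/50, …
E[payout] = (1/100)·2 + (1/50)·3 + (3/100)·4 + (1/25)·5 + (1/20)·6 + (3/50)·7 + (7/100)·8 + (2/25)·9 + (9/100)·10 + (1/10)·11 + (9/100)·12 + (2/25)·13 + (7/100)·14 + (3/50)·15 + (1/20)·16 + (1/25)·17 + (3/100)·18 + (1/50)·19 + (1/100)·20 = 11

$11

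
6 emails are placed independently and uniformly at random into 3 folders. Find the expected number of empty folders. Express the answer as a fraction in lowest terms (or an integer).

64/243

Let Xⱼ=1 if folder j is empty. P(Xⱼ=1) = ((3-1)/3)^6 = 64/729.
By linearity, E[#empty] = 3·64/729 = 64/243.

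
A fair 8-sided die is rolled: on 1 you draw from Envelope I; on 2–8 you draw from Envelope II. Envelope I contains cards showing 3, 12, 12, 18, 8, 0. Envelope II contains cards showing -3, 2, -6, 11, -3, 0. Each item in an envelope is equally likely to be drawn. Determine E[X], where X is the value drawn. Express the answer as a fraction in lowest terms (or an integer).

5/4

E[X | Envelope I] = (3 + 12 + 12 + 18 + 8 + 0)/6 = 53/6
E[X | Envelope II] = (-3 + 2 − 6 + 11 − 3 + 0)/6 = 1/6
E[X] = (1/8)·53/6 + (7/8)·1/6 = 5/4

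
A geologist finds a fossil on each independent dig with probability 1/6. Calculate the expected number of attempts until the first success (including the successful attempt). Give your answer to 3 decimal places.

6.000

For a geometric distribution, E[trials] = 1/p = 1/(1/6) = 6.
≈ 6.000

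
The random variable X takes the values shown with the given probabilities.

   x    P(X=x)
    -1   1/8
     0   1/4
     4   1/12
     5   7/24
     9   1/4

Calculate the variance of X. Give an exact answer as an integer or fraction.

1967/144

E[X] = (1/8)·(-1) + (1/4)·0 + (1/12)·4 + (7/24)·5 + (1/4)·9 = 47/12
E[X²] = (1/8)·1 + (1/4)·0 + (1/12)·16 + (7/24)·25 + (1/4)·81 = 29
Var(X) = 29 − (47/12)² = 1967/144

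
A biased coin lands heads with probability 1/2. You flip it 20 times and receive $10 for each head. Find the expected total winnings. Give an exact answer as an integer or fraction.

$100

E[#heads] = 20·1/2 = 10 (linearity over flips).
E[winnings] = 10·10 = 100.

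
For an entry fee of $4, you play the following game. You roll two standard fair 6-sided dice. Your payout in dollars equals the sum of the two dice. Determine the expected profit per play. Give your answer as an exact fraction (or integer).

$3

Distribution of the sum of the two dice: 2 w.p. 1/36, 3 w.p. 1/18, 4 w.p. 1/12, 5 w.p. 1/9, 6 w.p. 5/36, 7 w.p. 1/6, …
E[payout] = (1/36)·2 + (1/18)·3 + (1/12)·4 + (1/9)·5 + (5/36)·6 + (1/6)·7 + (5/36)·8 + (1/9)·9 + (1/12)·10 + (1/18)·11 + (1/36)·12 = 7
Expected profit = 7 − 4 = 3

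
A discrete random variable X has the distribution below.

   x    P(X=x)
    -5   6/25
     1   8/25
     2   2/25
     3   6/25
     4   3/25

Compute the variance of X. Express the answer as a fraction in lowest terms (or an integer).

E[X] = (6/25)·(-5) + (8/25)·1 + (2/25)·2 + (6/25)·3 + (3/25)·4 = 12/25
E[X²] = (6/25)·25 + (8/25)·1 + (2/25)·4 + (6/25)·9 + (3/25)·16 = 268/25
Var(X) = 268/25 − (12/25)² = 6556/625

6556/625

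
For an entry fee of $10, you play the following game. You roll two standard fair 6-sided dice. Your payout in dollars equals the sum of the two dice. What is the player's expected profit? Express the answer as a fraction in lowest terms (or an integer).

-$3

Distribution of the sum of the two dice: 2 w.p. 1/36, 3 w.p. 1/18, 4 w.p. 1/12, 5 w.p. 1/9, 6 w.p. 5/36, 7 w.p. 1/6, …
E[payout] = (1/36)·2 + (1/18)·3 + (1/12)·4 + (1/9)·5 + (5/36)·6 + (1/6)·7 + (5/36)·8 + (1/9)·9 + (1/12)·10 + (1/18)·11 + (1/36)·12 = 7
Expected profit = 7 − 10 = -3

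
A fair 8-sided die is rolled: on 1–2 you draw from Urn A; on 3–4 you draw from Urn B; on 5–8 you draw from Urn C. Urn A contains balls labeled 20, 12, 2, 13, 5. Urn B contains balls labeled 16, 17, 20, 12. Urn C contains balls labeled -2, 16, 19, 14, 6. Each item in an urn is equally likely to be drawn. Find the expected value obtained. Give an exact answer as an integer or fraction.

957/80

E[X | Urn A] = (20 + 12 + 2 + 13 + 5)/5 = 52/5
E[X | Urn B] = (16 + 17 + 20 + 12)/4 = 65/4
E[X | Urn C] = (-2 + 16 + 19 + 14 + 6)/5 = 53/5
E[X] = (1/4)·52/5 + (1/4)·65/4 + (1/2)·53/5 = 957/80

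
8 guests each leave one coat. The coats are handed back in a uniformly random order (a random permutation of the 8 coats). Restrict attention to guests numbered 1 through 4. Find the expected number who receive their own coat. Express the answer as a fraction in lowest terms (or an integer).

Let Xᵢ = 1 if person i gets their own coat. For each i, P(Xᵢ=1) = 1/8.
By linearity of expectation, E[X₁+…+X_4] = 4·(1/8) = 1/2.

1/2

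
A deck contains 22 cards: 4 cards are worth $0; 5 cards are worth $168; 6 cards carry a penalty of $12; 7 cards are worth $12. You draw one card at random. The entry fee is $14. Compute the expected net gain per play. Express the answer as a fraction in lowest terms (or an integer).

E[payout] = (4/22)·0 + (5/22)·168 + (6/22)·(-12) + (7/22)·12 = 426/11
Expected profit = 426/11 − 14 = 272/11

272/11 dollars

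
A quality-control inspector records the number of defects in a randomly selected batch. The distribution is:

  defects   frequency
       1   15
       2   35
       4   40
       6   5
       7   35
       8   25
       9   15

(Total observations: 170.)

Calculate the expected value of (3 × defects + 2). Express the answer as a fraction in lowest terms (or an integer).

Total = 170, so P(defects=1) = 15/170, etc.
E[3x+2] = (3/34)·5 + (7/34)·8 + (4/17)·14 + (1/34)·20 + (7/34)·23 + (5/34)·26 + (3/34)·29
     = 581/34

581/34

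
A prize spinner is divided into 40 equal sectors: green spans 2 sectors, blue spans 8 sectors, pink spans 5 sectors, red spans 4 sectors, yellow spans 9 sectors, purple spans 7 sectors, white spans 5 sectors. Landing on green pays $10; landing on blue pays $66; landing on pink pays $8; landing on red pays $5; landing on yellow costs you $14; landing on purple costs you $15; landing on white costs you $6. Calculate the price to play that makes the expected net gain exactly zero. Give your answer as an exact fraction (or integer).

E[payout] = (2/40)·10 + (8/40)·66 + (5/40)·8 + (4/40)·5 + (9/40)·(-14) + (7/40)·(-15) + (5/40)·(-6) = 347/40
Fair fee = E[payout] = 347/40

347/40 dollars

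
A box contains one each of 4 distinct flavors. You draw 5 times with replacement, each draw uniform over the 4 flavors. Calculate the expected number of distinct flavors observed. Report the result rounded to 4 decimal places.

3.0508

Let Xⱼ=1 if type j appears at least once. P(Xⱼ=1) = 1 − ((4−1)/4)^5 = 781/1024.
E[#distinct] = 4·781/1024 = 781/256.
≈ 3.0508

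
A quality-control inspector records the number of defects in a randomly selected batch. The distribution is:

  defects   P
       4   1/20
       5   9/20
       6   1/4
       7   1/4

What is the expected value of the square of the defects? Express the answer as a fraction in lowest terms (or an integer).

333/10

E[X²] = (1/20)·16 + (9/20)·25 + (1/4)·36 + (1/4)·49
     = 333/10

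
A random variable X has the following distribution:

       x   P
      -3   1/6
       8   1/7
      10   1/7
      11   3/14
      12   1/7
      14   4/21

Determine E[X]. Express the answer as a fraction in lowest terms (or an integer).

E[X] = (1/6)·(-3) + (1/7)·8 + (1/7)·10 + (3/14)·11 + (1/7)·12 + (4/21)·14
     = 185/21

185/21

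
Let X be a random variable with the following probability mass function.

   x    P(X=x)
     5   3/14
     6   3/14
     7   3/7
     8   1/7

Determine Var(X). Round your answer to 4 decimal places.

E[X] = (3/14)·5 + (3/14)·6 + (3/7)·7 + (1/7)·8 = 13/2
E[X²] = (3/14)·25 + (3/14)·36 + (3/7)·49 + (1/7)·64 = 605/14
Var(X) = 605/14 − (13/2)² = 27/28 ≈ 0.9643

0.9643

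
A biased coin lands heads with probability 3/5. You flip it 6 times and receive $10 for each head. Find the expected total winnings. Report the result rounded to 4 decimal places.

$36.0000

E[#heads] = 6·3/5 = 18/5 (linearity over flips).
E[winnings] = 10·18/5 = 36.
≈ 36.0000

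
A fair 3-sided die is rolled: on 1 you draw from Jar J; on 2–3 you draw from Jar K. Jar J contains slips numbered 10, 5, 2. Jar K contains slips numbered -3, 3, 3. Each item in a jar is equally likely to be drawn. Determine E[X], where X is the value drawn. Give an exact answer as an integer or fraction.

23/9

E[X | Jar J] = (10 + 5 + 2)/3 = 17/3
E[X | Jar K] = (-3 + 3 + 3)/3 = 1
E[X] = (1/3)·17/3 + (2/3)·1 = 23/9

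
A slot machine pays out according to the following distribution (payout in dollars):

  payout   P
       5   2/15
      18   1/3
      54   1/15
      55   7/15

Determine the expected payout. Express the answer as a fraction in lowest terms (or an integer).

539/15 dollars

E[X] = (2/15)·5 + (1/3)·18 + (1/15)·54 + (7/15)·55
     = 539/15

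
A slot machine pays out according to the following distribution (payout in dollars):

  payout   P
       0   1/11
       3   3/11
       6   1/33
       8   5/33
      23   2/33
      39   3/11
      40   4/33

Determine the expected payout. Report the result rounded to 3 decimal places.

E[X] = (1/11)·0 + (3/11)·3 + (1/33)·6 + (5/33)·8 + (2/33)·23 + (3/11)·39 + (4/33)·40
     = 210/11 ≈ 19.091

$19.091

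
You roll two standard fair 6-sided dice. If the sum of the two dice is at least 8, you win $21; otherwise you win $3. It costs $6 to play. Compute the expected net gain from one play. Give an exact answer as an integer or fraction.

E[payout] = (7/12)·3 + (5/12)·21 = 21/2
Expected profit = 21/2 − 6 = 9/2

9/2 dollars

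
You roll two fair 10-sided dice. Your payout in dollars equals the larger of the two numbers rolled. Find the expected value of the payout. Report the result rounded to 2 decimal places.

$7.15

Distribution of the larger of the two numbers rolled: 1 w.p. 1/100, 2 w.p. 3/100, 3 w.p. 1/20, 4 w.p. 7/100, 5 w.p. 9/100, 6 w.p. 11/100, …
E[payout] = (1/100)·1 + (3/100)·2 + (1/20)·3 + (7/100)·4 + (9/100)·5 + (11/100)·6 + (13/100)·7 + (3/20)·8 + (17/100)·9 + (19/100)·10 = 143/20
≈ $7.15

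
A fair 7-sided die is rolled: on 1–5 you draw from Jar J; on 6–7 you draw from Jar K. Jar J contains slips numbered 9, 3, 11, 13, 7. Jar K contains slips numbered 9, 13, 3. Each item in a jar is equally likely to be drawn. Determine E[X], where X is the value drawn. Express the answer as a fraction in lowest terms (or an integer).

179/21

E[X | Jar J] = (9 + 3 + 11 + 13 + 7)/5 = 43/5
E[X | Jar K] = (9 + 13 + 3)/3 = 25/3
E[X] = (5/7)·43/5 + (2/7)·25/3 = 179/21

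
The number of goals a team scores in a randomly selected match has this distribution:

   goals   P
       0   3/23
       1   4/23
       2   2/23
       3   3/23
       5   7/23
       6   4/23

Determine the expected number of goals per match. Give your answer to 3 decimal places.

E[X] = (3/23)·0 + (4/23)·1 + (2/23)·2 + (3/23)·3 + (7/23)·5 + (4/23)·6
     = 76/23 ≈ 3.304

3.304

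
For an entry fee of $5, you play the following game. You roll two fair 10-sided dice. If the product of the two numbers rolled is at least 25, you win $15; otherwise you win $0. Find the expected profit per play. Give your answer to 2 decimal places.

E[payout] = (13/25)·0 + (12/25)·15 = 36/5
Expected profit = 36/5 − 5 = 11/5 ≈ $2.20

$2.20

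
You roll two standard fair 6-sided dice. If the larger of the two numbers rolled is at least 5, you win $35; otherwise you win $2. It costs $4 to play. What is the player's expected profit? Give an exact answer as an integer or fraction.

49/3 dollars

E[payout] = (4/9)·2 + (5/9)·35 = 61/3
Expected profit = 61/3 − 4 = 49/3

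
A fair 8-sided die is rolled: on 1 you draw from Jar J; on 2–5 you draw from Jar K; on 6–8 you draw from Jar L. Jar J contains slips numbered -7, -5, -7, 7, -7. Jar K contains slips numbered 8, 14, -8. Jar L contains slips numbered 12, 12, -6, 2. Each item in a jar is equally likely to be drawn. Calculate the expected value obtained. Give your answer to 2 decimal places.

3.73

E[X | Jar J] = (-7 − 5 − 7 + 7 − 7)/5 = -19/5
E[X | Jar K] = (8 + 14 − 8)/3 = 14/3
E[X | Jar L] = (12 + 12 − 6 + 2)/4 = 5
E[X] = (1/8)·(-19/5) + (1/2)·14/3 + (3/8)·5 = 56/15 ≈ 3.73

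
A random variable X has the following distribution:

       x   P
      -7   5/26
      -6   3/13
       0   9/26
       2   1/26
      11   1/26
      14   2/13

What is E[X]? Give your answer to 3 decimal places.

E[X] = (5/26)·(-7) + (3/13)·(-6) + (9/26)·0 + (1/26)·2 + (1/26)·11 + (2/13)·14
     = -1/13 ≈ -0.077

-0.077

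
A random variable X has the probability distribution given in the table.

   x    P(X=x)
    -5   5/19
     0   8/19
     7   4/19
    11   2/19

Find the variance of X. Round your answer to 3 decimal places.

27.900

E[X] = (5/19)·(-5) + (8/19)·0 + (4/19)·7 + (2/19)·11 = 25/19
E[X²] = (5/19)·25 + (8/19)·0 + (4/19)·49 + (2/19)·121 = 563/19
Var(X) = 563/19 − (25/19)² = 10072/361 ≈ 27.900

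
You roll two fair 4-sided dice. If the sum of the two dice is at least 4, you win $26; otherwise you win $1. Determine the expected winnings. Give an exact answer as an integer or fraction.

E[payout] = (3/16)·1 + (13/16)·26 = 341/16

341/16 dollars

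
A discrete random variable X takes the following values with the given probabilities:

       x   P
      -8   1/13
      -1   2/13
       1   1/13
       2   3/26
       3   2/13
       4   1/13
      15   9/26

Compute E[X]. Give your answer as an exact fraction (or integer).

11/2

E[X] = (1/13)·(-8) + (2/13)·(-1) + (1/13)·1 + (3/26)·2 + (2/13)·3 + (1/13)·4 + (9/26)·15
     = 11/2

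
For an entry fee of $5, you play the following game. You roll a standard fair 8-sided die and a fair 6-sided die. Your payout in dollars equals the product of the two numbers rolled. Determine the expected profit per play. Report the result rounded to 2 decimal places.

Distribution of the product of the two numbers rolled: 1 w.p. 1/48, 2 w.p. 1/24, 3 w.p. 1/24, 4 w.p. 1/16, 5 w.p. 1/24, 6 w.p. 1/12, …
E[payout] = (1/48)·1 + (1/24)·2 + (1/24)·3 + (1/16)·4 + (1/24)·5 + (1/12)·6 + (1/48)·7 + (1/16)·8 + (1/48)·9 + (1/24)·10 + (1/12)·12 + (1/48)·14 + (1/24)·15 + (1/24)·16 + (1/24)·18 + (1/24)·20 + (1/48)·21 + (1/16)·24 + (1/48)·25 + (1/48)·28 + (1/24)·30 + (1/48)·32 + (1/48)·35 + (1/48)·36 + (1/48)·40 + (1/48)·42 + (1/48)·48 = 63/4
Expected profit = 63/4 − 5 = 43/4 ≈ $10.75

$10.75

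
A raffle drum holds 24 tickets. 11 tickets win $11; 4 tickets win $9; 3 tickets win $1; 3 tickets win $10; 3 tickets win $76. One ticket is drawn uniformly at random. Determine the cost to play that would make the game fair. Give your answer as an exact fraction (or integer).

E[payout] = (11/24)·11 + (4/24)·9 + (3/24)·1 + (3/24)·10 + (3/24)·76 = 209/12
Fair fee = E[payout] = 209/12

209/12 dollars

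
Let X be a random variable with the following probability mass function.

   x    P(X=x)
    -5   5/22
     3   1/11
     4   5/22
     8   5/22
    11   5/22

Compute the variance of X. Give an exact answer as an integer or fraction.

4010/121

E[X] = (5/22)·(-5) + (1/11)·3 + (5/22)·4 + (5/22)·8 + (5/22)·11 = 48/11
E[X²] = (5/22)·25 + (1/11)·9 + (5/22)·16 + (5/22)·64 + (5/22)·121 = 574/11
Var(X) = 574/11 − (48/11)² = 4010/121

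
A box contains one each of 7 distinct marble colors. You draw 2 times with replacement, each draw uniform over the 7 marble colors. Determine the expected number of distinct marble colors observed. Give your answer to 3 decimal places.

1.857

Let Xⱼ=1 if type j appears at least once. P(Xⱼ=1) = 1 − ((7−1)/7)^2 = 13/49.
E[#distinct] = 7·13/49 = 13/7.
≈ 1.857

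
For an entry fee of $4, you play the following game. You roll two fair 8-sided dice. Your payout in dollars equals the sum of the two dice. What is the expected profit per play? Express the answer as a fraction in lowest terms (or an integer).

$5

Distribution of the sum of the two dice: 2 w.p. 1/64, 3 w.p. 1/32, 4 w.p. 3/64, 5 w.p. 1/16, 6 w.p. 5/64, 7 w.p. 3/32, …
E[payout] = (1/64)·2 + (1/32)·3 + (3/64)·4 + (1/16)·5 + (5/64)·6 + (3/32)·7 + (7/64)·8 + (1/8)·9 + (7/64)·10 + (3/32)·11 + (5/64)·12 + (1/16)·13 + (3/64)·14 + (1/32)·15 + (1/64)·16 = 9
Expected profit = 9 − 4 = 5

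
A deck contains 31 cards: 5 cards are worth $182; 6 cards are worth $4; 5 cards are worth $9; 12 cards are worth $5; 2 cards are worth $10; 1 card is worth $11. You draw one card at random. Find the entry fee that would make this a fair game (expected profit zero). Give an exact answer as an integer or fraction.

E[payout] = (5/31)·182 + (6/31)·4 + (5/31)·9 + (12/31)·5 + (2/31)·10 + (1/31)·11 = 1070/31
Fair fee = E[payout] = 1070/31

1070/31 dollars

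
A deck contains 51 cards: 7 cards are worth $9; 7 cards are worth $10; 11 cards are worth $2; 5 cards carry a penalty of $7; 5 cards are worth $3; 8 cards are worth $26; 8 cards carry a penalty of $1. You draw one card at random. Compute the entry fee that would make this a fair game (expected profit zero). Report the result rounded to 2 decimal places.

E[payout] = (7/51)·9 + (7/51)·10 + (11/51)·2 + (5/51)·(-7) + (5/51)·3 + (8/51)·26 + (8/51)·(-1) = 335/51
Fair fee = E[payout] = 335/51 ≈ $6.57

$6.57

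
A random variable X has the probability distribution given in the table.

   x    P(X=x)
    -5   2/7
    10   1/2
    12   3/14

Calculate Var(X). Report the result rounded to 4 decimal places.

E[X] = (2/7)·(-5) + (1/2)·10 + (3/14)·12 = 43/7
E[X²] = (2/7)·25 + (1/2)·100 + (3/14)·144 = 88
Var(X) = 88 − (43/7)² = 2463/49 ≈ 50.2653

50.2653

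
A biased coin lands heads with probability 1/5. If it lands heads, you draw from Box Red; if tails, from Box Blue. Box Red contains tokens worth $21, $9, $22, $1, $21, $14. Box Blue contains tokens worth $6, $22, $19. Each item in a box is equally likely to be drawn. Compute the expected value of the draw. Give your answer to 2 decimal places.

E[X | Box Red] = (21 + 9 + 22 + 1 + 21 + 14)/6 = 44/3
E[X | Box Blue] = (6 + 22 + 19)/3 = 47/3
E[X] = (1/5)·44/3 + (4/5)·47/3 = 232/15 ≈ 15.47

$15.47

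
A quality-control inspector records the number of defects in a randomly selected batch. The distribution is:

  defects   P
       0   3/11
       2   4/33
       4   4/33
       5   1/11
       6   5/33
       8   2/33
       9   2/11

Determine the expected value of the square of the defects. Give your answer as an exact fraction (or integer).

949/33

E[X²] = (3/11)·0 + (4/33)·4 + (4/33)·16 + (1/11)·25 + (5/33)·36 + (2/33)·64 + (2/11)·81
     = 949/33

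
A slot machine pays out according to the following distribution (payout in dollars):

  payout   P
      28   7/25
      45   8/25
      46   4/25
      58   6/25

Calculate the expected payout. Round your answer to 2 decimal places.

E[X] = (7/25)·28 + (8/25)·45 + (4/25)·46 + (6/25)·58
     = 1088/25 ≈ 43.52

$43.52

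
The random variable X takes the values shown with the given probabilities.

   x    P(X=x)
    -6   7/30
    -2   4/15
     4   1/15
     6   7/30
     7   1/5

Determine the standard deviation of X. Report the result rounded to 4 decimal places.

E[X] = 17/15, E[X²] = 431/15
Var(X) = E[X²] − (E[X])² = 431/15 − 289/225 = 6176/225
SD(X) = √(6176/225) ≈ 5.2392

5.2392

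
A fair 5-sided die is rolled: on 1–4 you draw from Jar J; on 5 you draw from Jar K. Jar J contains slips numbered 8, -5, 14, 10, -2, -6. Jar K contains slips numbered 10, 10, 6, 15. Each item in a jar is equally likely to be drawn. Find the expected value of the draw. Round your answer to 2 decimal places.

4.58

E[X | Jar J] = (8 − 5 + 14 + 10 − 2 − 6)/6 = 19/6
E[X | Jar K] = (10 + 10 + 6 + 15)/4 = 41/4
E[X] = (4/5)·19/6 + (1/5)·41/4 = 55/12 ≈ 4.58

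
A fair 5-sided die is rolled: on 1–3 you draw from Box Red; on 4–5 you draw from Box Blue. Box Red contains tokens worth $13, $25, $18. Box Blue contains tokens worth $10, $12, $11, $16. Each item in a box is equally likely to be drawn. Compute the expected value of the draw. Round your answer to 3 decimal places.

E[X | Box Red] = (13 + 25 + 18)/3 = 56/3
E[X | Box Blue] = (10 + 12 + 11 + 16)/4 = 49/4
E[X] = (3/5)·56/3 + (2/5)·49/4 = 161/10 ≈ 16.100

$16.100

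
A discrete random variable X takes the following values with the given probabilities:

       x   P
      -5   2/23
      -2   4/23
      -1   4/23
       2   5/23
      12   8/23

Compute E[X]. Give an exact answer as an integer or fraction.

E[X] = (2/23)·(-5) + (4/23)·(-2) + (4/23)·(-1) + (5/23)·2 + (8/23)·12
     = 84/23

84/23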